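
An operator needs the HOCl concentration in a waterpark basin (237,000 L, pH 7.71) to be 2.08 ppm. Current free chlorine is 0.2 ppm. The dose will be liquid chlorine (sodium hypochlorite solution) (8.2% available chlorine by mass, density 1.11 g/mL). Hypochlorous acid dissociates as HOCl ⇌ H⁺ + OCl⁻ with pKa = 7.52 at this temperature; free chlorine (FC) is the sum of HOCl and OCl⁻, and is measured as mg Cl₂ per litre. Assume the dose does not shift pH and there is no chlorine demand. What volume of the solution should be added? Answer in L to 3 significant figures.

[OCl⁻]/[HOCl] = 10^(pH − pKa) = 10^(7.71 − 7.52) = 1.549; fraction as HOCl = 1/(1 + 1.549) = 0.3923.
Free chlorine required for 2.08 ppm HOCl: 2.08 / 0.3923 = 5.302 ppm.
FC to add: 5.302 − 0.2 = 5.102 mg/L as Cl₂.
Cl₂ equivalent: 5.102 mg/L × 237,000 L = 1209 g.
Product at 8.2% available Cl: 1209 / 0.082 = 14,740 g.
Volume: 14,740 g ÷ 1.11 g/mL = 13,280 mL.

13.3 L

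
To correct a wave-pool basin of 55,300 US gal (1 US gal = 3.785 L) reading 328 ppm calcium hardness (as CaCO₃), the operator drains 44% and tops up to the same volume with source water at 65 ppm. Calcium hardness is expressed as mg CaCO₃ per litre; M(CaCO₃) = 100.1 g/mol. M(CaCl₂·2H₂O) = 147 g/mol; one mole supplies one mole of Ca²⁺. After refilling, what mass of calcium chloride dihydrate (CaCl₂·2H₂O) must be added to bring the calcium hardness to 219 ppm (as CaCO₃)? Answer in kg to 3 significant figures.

2.07 kg

Volume: 55,300 US gal × 3.785 L/gal = 209,310 L.
After draining 44% and refilling: 328 × 0.56 + 65 × 0.44 = 212.28 ppm.
Deficit to target: 219 − 212.28 = 6.72 mg/L.
As CaCO₃: 6.72 mg/L × 209,310 L = 1407 g; ÷ 100.1 = 14.05 mol Ca²⁺.
Mass: 14.05 × 147 = 2066 g.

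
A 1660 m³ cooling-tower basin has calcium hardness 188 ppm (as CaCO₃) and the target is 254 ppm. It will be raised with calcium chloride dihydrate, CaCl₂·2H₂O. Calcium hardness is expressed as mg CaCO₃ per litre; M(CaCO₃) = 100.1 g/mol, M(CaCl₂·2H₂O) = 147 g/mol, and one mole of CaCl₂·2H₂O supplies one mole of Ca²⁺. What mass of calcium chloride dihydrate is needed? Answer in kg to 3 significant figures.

161 kg

Volume: 1660 m³ = 1,660,000 L.
Hardness to add: (254 − 188) = 66 mg/L as CaCO₃ × 1,660,000 L = 109,600 g as CaCO₃.
Moles of Ca²⁺ (1 mol Ca²⁺ ≡ 1 mol CaCO₃): 109,600 / 100.1 g/mol = 1095 mol.
Mass of CaCl₂·2H₂O: 1095 × 147 = 160,900 g.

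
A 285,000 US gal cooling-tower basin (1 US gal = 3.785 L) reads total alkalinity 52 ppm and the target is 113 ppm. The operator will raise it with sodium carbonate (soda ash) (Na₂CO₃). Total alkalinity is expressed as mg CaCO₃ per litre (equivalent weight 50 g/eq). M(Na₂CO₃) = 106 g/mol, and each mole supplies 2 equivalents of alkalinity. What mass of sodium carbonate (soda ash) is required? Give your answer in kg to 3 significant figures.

Volume: 285,000 US gal × 3.785 L/gal = 1,078,725 L.
Alkalinity to add: (113 − 52) = 61 mg/L as CaCO₃ × 1,078,725 L = 65,800 g as CaCO₃.
Equivalents: 65,800 g ÷ 50 g/eq = 1316 eq.
Each mole of Na₂CO₃ supplies 2 eq, so 1316 / 2 = 658 mol.
Mass: 658 mol × 106 g/mol = 69,750 g.

69.8 kg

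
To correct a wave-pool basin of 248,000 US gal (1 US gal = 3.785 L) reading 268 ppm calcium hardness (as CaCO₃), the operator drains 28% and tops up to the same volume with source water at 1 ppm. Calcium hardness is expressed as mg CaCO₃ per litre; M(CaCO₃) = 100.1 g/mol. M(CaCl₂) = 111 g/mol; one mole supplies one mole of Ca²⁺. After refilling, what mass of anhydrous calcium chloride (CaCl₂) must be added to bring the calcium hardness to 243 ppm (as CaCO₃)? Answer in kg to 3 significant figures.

Volume: 248,000 US gal × 3.785 L/gal = 938,680 L.
After draining 28% and refilling: 268 × 0.72 + 1 × 0.28 = 193.24 ppm.
Deficit to target: 243 − 193.24 = 49.76 mg/L.
As CaCO₃: 49.76 mg/L × 938,680 L = 46,710 g; ÷ 100.1 = 466.6 mol Ca²⁺.
Mass: 466.6 × 111 = 51,790 g.

51.8 kg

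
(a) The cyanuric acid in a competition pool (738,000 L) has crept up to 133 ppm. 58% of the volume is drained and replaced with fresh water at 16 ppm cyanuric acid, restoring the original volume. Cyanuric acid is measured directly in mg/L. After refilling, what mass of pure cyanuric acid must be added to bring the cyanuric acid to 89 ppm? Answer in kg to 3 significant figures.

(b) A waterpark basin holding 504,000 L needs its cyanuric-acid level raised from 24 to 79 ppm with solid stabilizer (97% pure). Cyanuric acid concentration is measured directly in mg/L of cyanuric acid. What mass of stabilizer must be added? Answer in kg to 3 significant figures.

(a) 17.6 kg; (b) 28.6 kg

(a) After draining 58% and refilling: 133 × 0.42 + 16 × 0.58 = 65.14 ppm.
(a) Deficit to target: 89 − 65.14 = 23.86 mg/L.
(a) Mass: 23.86 mg/L × 738,000 L = 17,610 g cyanuric acid.

(b) CYA to add: (79 − 24) = 55 mg/L × 504,000 L = 27,720 g cyanuric acid.
(b) At 97% purity: 27,720 / 0.97 = 28,580 g product.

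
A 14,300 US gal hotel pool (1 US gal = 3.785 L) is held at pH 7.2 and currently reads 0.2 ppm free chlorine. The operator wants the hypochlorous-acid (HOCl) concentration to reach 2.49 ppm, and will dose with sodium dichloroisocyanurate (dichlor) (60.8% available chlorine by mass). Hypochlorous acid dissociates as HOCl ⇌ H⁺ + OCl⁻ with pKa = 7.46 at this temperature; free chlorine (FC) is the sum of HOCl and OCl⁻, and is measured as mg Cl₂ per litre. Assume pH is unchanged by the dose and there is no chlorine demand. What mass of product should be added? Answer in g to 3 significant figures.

326 g

Volume: 14,300 US gal × 3.785 L/gal = 54,126 L.
[OCl⁻]/[HOCl] = 10^(pH − pKa) = 10^(7.2 − 7.46) = 0.5495; fraction as HOCl = 1/(1 + 0.5495) = 0.6454.
Free chlorine required for 2.49 ppm HOCl: 2.49 / 0.6454 = 3.858 ppm.
FC to add: 3.858 − 0.2 = 3.658 mg/L as Cl₂.
Cl₂ equivalent: 3.658 mg/L × 54,126 L = 198 g.
Product at 60.8% available Cl: 198 / 0.608 = 325.7 g.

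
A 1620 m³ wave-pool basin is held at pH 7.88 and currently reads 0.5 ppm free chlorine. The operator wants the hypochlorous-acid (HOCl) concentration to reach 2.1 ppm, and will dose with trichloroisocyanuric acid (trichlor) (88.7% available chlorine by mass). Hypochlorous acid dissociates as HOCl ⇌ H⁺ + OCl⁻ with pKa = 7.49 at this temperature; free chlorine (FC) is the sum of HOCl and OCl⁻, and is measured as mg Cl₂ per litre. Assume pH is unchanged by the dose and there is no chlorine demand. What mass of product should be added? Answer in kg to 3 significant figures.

Volume: 1620 m³ = 1,620,000 L.
[OCl⁻]/[HOCl] = 10^(pH − pKa) = 10^(7.88 − 7.49) = 2.455; fraction as HOCl = 1/(1 + 2.455) = 0.2895.
Free chlorine required for 2.1 ppm HOCl: 2.1 / 0.2895 = 7.255 ppm.
FC to add: 7.255 − 0.5 = 6.755 mg/L as Cl₂.
Cl₂ equivalent: 6.755 mg/L × 1,620,000 L = 10,940 g.
Product at 88.7% available Cl: 10,940 / 0.887 = 12,340 g.

12.3 kg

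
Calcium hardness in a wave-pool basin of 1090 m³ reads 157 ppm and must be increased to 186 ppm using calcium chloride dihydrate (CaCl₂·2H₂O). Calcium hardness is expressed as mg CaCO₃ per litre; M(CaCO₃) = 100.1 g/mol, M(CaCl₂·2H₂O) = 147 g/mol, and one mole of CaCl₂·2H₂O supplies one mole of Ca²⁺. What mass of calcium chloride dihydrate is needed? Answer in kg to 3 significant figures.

Volume: 1090 m³ = 1,090,000 L.
Hardness to add: (186 − 157) = 29 mg/L as CaCO₃ × 1,090,000 L = 31,610 g as CaCO₃.
Moles of Ca²⁺ (1 mol Ca²⁺ ≡ 1 mol CaCO₃): 31,610 / 100.1 g/mol = 315.8 mol.
Mass of CaCl₂·2H₂O: 315.8 × 147 = 46,420 g.

46.4 kg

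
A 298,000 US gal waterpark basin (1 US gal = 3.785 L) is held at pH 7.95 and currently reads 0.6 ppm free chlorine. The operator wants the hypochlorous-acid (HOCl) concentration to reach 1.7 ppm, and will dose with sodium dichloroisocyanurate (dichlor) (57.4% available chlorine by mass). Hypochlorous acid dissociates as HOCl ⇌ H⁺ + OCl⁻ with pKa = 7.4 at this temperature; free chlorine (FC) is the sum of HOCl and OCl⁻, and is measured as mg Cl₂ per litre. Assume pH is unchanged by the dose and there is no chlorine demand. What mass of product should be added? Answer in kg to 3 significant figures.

Volume: 298,000 US gal × 3.785 L/gal = 1,127,930 L.
[OCl⁻]/[HOCl] = 10^(pH − pKa) = 10^(7.95 − 7.4) = 3.548; fraction as HOCl = 1/(1 + 3.548) = 0.2199.
Free chlorine required for 1.7 ppm HOCl: 1.7 / 0.2199 = 7.732 ppm.
FC to add: 7.732 − 0.6 = 7.132 mg/L as Cl₂.
Cl₂ equivalent: 7.132 mg/L × 1,127,930 L = 8044 g.
Product at 57.4% available Cl: 8044 / 0.574 = 14,010 g.

14.0 kg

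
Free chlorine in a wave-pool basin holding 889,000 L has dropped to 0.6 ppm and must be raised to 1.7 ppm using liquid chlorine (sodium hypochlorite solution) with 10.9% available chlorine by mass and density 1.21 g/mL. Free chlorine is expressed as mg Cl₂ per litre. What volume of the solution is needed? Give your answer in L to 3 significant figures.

Chlorine deficit: 1.7 − 0.6 = 1.1 ppm = 1.1 mg/L as Cl₂.
Cl₂ equivalent needed: 1.1 mg/L × 889,000 L = 977,900 mg = 977.9 g.
Product at 10.9% available chlorine: 977.9 / 0.109 = 8972 g.
Volume at density 1.21 g/mL: 8972 g ÷ 1.21 g/mL = 7415 mL.

7.41 L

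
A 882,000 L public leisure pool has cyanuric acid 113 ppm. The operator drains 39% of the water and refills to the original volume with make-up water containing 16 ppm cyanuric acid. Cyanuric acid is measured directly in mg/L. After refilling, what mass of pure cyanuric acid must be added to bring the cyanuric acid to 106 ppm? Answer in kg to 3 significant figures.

After draining 39% and refilling: 113 × 0.61 + 16 × 0.39 = 75.17 ppm.
Deficit to target: 106 − 75.17 = 30.83 mg/L.
Mass: 30.83 mg/L × 882,000 L = 27,190 g cyanuric acid.

27.2 kg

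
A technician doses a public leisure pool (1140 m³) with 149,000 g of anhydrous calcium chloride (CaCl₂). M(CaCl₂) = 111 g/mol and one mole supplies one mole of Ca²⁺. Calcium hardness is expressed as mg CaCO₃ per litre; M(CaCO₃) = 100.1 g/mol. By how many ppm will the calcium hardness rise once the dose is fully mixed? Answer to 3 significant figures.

Volume: 1140 m³ = 1,140,000 L.
Moles of Ca²⁺: 149,000 g ÷ 111 g/mol = 1342 mol.
As CaCO₃: 1342 mol × 100.1 g/mol = 134,400 g.
Rise: 134,400 g / 1,140,000 L × 1000 = 117.9 mg/L.

118 ppm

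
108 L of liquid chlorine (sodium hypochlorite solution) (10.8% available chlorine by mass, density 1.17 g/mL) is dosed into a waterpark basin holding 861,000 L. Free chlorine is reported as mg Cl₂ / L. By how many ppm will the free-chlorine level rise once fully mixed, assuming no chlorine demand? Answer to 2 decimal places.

Mass of solution: 108 L × 1000 mL/L × 1.17 g/mL = 126,400 g.
Available chlorine delivered: 126,400 g × 0.108 = 13,650 g as Cl₂.
Concentration rise: 13,650 g / 861,000 L = 15.85 mg/L = 15.85 ppm.

15.85 ppm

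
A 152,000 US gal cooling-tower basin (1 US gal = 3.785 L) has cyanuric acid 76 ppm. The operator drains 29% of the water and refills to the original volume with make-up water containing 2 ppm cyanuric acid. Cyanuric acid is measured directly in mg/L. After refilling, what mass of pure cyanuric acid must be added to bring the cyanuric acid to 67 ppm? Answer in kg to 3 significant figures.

7.17 kg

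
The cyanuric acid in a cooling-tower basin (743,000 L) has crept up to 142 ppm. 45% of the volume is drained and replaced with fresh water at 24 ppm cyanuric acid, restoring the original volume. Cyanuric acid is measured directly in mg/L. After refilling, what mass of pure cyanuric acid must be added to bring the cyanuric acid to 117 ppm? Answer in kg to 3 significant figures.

After draining 45% and refilling: 142 × 0.55 + 24 × 0.45 = 88.9 ppm.
Deficit to target: 117 − 88.9 = 28.1 mg/L.
Mass: 28.1 mg/L × 743,000 L = 20,880 g cyanuric acid.

20.9 kg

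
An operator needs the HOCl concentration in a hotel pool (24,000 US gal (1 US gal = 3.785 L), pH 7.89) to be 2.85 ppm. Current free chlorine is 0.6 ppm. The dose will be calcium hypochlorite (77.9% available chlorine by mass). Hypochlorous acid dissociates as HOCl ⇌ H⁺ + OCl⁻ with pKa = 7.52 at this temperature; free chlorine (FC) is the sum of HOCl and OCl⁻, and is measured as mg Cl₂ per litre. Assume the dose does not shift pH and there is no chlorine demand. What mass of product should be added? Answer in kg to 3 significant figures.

1.04 kg

Volume: 24,000 US gal × 3.785 L/gal = 90,840 L.
[OCl⁻]/[HOCl] = 10^(pH − pKa) = 10^(7.89 − 7.52) = 2.344; fraction as HOCl = 1/(1 + 2.344) = 0.299.
Free chlorine required for 2.85 ppm HOCl: 2.85 / 0.299 = 9.531 ppm.
FC to add: 9.531 − 0.6 = 8.931 mg/L as Cl₂.
Cl₂ equivalent: 8.931 mg/L × 90,840 L = 811.3 g.
Product at 77.9% available Cl: 811.3 / 0.779 = 1041 g.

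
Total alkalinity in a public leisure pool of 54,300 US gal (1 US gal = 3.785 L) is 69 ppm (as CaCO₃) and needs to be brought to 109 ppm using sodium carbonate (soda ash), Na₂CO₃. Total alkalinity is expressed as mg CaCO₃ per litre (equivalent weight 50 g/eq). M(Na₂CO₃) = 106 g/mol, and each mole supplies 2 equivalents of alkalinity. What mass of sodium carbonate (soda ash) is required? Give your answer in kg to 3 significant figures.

Volume: 54,300 US gal × 3.785 L/gal = 205,526 L.
Alkalinity to add: (109 − 69) = 40 mg/L as CaCO₃ × 205,526 L = 8221 g as CaCO₃.
Equivalents: 8221 g ÷ 50 g/eq = 164.4 eq.
Each mole of Na₂CO₃ supplies 2 eq, so 164.4 / 2 = 82.21 mol.
Mass: 82.21 mol × 106 g/mol = 8714 g.

8.71 kg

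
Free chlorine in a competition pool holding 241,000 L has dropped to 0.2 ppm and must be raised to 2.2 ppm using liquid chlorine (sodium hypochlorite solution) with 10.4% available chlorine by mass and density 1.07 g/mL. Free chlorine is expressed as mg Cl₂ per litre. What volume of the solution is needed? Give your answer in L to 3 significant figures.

4.33 L

Chlorine deficit: 2.2 − 0.2 = 2 ppm = 2 mg/L as Cl₂.
Cl₂ equivalent needed: 2 mg/L × 241,000 L = 482,000 mg = 482 g.
Product at 10.4% available chlorine: 482 / 0.104 = 4635 g.
Volume at density 1.07 g/mL: 4635 g ÷ 1.07 g/mL = 4331 mL.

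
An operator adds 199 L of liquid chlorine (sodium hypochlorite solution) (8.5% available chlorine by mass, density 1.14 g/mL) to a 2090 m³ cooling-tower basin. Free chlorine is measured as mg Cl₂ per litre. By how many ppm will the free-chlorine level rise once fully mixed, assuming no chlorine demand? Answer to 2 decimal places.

9.23 ppm

Volume: 2090 m³ = 2,090,000 L.
Mass of solution: 199 L × 1000 mL/L × 1.14 g/mL = 226,900 g.
Available chlorine delivered: 226,900 g × 0.085 = 19,280 g as Cl₂.
Concentration rise: 19,280 g / 2,090,000 L = 9.226 mg/L = 9.23 ppm.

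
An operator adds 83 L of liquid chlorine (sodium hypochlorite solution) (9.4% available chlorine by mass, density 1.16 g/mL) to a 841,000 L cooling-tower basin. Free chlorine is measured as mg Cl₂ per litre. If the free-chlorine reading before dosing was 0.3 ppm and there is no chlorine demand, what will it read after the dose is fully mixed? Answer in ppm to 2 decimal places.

Mass of solution: 83 L × 1000 mL/L × 1.16 g/mL = 96,280 g.
Available chlorine delivered: 96,280 g × 0.094 = 9050 g as Cl₂.
Concentration rise: 9050 g / 841,000 L = 10.76 mg/L = 10.76 ppm.
Final FC: 0.3 + 10.76 = 11.06 ppm.

11.06 ppm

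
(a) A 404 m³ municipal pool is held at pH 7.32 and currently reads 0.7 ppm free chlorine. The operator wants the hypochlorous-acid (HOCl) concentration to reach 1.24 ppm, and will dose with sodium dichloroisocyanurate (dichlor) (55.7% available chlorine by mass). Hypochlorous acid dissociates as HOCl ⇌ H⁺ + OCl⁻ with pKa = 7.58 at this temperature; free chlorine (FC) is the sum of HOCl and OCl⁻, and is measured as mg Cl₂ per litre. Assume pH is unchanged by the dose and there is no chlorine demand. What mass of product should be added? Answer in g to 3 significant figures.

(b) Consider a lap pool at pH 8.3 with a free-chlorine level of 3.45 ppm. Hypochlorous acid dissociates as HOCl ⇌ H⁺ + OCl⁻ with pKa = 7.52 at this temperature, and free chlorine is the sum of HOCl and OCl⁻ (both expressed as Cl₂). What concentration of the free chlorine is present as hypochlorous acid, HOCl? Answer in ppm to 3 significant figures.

(a) Volume: 404 m³ = 404,000 L.
(a) [OCl⁻]/[HOCl] = 10^(pH − pKa) = 10^(7.32 − 7.58) = 0.5495; fraction as HOCl = 1/(1 + 0.5495) = 0.6454.
(a) Free chlorine required for 1.24 ppm HOCl: 1.24 / 0.6454 = 1.921 ppm.
(a) FC to add: 1.921 − 0.7 = 1.221 mg/L as Cl₂.
(a) Cl₂ equivalent: 1.221 mg/L × 404,000 L = 493.5 g.
(a) Product at 55.7% available Cl: 493.5 / 0.557 = 885.9 g.

(b) [OCl⁻]/[HOCl] = 10^(pH − pKa) = 10^(8.3 − 7.52) = 10^0.78 = 6.026.
(b) Fraction as HOCl = 1 / (1 + 6.026) = 0.1423.
(b) HOCl = 0.1423 × 3.45 ppm = 0.4911 ppm.

(a) 886 g; (b) 0.491 ppm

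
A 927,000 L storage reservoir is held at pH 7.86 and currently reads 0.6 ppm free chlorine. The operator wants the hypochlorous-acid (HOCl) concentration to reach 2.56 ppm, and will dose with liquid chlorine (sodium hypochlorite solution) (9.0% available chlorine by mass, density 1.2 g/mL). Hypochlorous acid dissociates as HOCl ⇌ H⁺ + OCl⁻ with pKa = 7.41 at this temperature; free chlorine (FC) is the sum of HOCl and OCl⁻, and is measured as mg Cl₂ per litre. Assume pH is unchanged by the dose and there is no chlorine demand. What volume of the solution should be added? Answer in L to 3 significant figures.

[OCl⁻]/[HOCl] = 10^(pH − pKa) = 10^(7.86 − 7.41) = 2.818; fraction as HOCl = 1/(1 + 2.818) = 0.2619.
Free chlorine required for 2.56 ppm HOCl: 2.56 / 0.2619 = 9.775 ppm.
FC to add: 9.775 − 0.6 = 9.175 mg/L as Cl₂.
Cl₂ equivalent: 9.175 mg/L × 927,000 L = 8505 g.
Product at 9.0% available Cl: 8505 / 0.09 = 94,500 g.
Volume: 94,500 g ÷ 1.2 g/mL = 78,750 mL.

78.8 L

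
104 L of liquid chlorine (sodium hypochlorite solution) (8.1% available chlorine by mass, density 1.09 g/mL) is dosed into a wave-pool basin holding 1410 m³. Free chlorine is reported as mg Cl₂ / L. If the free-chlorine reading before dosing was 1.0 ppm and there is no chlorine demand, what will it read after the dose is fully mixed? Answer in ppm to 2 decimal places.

7.51 ppm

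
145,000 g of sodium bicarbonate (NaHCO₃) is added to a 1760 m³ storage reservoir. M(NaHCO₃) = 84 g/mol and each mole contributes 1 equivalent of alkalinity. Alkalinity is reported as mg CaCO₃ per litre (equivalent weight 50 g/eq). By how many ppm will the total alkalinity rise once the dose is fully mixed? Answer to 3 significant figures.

49.0 ppm

Volume: 1760 m³ = 1,760,000 L.
Moles of NaHCO₃: 145,000 g ÷ 84 g/mol = 1726 mol → 1726 eq of alkalinity.
As CaCO₃: 1726 eq × 50 g/eq = 86,310 g.
Rise: 86,310 g / 1,760,000 L × 1000 = 49.04 mg/L.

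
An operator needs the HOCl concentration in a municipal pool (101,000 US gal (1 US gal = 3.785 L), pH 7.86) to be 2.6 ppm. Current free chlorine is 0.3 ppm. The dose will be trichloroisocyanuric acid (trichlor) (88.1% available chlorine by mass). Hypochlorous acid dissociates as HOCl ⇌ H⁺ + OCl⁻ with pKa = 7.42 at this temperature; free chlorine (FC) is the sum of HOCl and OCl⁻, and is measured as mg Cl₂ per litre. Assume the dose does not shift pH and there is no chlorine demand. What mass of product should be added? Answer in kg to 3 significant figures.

Volume: 101,000 US gal × 3.785 L/gal = 382,285 L.
[OCl⁻]/[HOCl] = 10^(pH − pKa) = 10^(7.86 − 7.42) = 2.754; fraction as HOCl = 1/(1 + 2.754) = 0.2664.
Free chlorine required for 2.6 ppm HOCl: 2.6 / 0.2664 = 9.761 ppm.
FC to add: 9.761 − 0.3 = 9.461 mg/L as Cl₂.
Cl₂ equivalent: 9.461 mg/L × 382,285 L = 3617 g.
Product at 88.1% available Cl: 3617 / 0.881 = 4105 g.

4.11 kg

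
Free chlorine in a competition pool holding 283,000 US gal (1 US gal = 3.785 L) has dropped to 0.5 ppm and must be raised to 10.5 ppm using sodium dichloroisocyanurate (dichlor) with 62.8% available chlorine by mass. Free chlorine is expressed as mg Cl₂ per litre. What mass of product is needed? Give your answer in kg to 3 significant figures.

17.1 kg

Volume: 283,000 US gal × 3.785 L/gal = 1,071,155 L.
Chlorine deficit: 10.5 − 0.5 = 10 ppm = 10 mg/L as Cl₂.
Cl₂ equivalent needed: 10 mg/L × 1,071,155 L = 10,710,000 mg = 10,710 g.
Product at 62.8% available chlorine: 10,710 / 0.628 = 17,060 g.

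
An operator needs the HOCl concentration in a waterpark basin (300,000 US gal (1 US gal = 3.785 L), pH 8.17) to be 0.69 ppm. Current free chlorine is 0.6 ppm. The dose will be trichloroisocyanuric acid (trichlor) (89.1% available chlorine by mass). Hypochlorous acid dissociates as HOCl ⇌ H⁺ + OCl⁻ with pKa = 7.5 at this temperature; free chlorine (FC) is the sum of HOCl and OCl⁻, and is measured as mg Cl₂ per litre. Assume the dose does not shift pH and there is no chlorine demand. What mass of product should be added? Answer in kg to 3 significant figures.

4.23 kg

Volume: 300,000 US gal × 3.785 L/gal = 1,135,500 L.
[OCl⁻]/[HOCl] = 10^(pH − pKa) = 10^(8.17 − 7.5) = 4.677; fraction as HOCl = 1/(1 + 4.677) = 0.1761.
Free chlorine required for 0.69 ppm HOCl: 0.69 / 0.1761 = 3.917 ppm.
FC to add: 3.917 − 0.6 = 3.317 mg/L as Cl₂.
Cl₂ equivalent: 3.317 mg/L × 1,135,500 L = 3767 g.
Product at 89.1% available Cl: 3767 / 0.891 = 4228 g.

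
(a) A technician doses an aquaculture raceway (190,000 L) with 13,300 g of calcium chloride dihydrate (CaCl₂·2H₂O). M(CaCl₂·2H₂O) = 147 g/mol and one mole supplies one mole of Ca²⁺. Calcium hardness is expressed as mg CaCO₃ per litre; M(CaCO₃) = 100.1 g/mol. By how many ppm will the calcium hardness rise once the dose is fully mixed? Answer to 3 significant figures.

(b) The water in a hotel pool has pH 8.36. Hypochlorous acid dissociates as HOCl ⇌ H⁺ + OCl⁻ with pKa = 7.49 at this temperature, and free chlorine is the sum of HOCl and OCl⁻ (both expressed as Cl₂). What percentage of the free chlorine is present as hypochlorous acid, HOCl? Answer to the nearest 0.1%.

(a) 47.7 ppm; (b) 11.9%

(a) Moles of Ca²⁺: 13,300 g ÷ 147 g/mol = 90.48 mol.
(a) As CaCO₃: 90.48 mol × 100.1 g/mol = 9057 g.
(a) Rise: 9057 g / 190,000 L × 1000 = 47.67 mg/L.

(b) [OCl⁻]/[HOCl] = 10^(pH − pKa) = 10^(8.36 − 7.49) = 10^0.87 = 7.413.
(b) Fraction as HOCl = 1 / (1 + 7.413) = 0.1189.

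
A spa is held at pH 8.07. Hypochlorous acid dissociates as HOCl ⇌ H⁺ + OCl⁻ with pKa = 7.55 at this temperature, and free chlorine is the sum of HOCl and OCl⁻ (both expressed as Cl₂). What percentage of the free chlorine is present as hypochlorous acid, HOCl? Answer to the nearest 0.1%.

23.2%

[OCl⁻]/[HOCl] = 10^(pH − pKa) = 10^(8.07 − 7.55) = 10^0.52 = 3.311.
Fraction as HOCl = 1 / (1 + 3.311) = 0.2319.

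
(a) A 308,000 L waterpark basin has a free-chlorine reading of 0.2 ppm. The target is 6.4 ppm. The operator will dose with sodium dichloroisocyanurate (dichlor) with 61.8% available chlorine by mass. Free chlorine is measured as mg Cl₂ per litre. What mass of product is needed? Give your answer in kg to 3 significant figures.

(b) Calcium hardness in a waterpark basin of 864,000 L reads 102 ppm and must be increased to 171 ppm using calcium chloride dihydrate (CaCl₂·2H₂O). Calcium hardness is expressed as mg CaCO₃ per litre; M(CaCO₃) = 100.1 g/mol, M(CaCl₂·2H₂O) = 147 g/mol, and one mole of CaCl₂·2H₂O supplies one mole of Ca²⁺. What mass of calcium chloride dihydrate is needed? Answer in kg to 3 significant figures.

(a) 3.09 kg; (b) 87.5 kg

(a) Chlorine deficit: 6.4 − 0.2 = 6.2 ppm = 6.2 mg/L as Cl₂.
(a) Cl₂ equivalent needed: 6.2 mg/L × 308,000 L = 1,910,000 mg = 1910 g.
(a) Product at 61.8% available chlorine: 1910 / 0.618 = 3090 g.

(b) Hardness to add: (171 − 102) = 69 mg/L as CaCO₃ × 864,000 L = 59,620 g as CaCO₃.
(b) Moles of Ca²⁺ (1 mol Ca²⁺ ≡ 1 mol CaCO₃): 59,620 / 100.1 g/mol = 595.6 mol.
(b) Mass of CaCl₂·2H₂O: 595.6 × 147 = 87,550 g.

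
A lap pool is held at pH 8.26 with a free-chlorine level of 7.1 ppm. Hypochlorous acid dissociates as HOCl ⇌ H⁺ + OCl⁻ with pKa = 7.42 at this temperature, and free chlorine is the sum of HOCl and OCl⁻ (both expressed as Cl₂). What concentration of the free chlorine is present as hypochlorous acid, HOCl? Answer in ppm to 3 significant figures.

[OCl⁻]/[HOCl] = 10^(pH − pKa) = 10^(8.26 − 7.42) = 10^0.84 = 6.918.
Fraction as HOCl = 1 / (1 + 6.918) = 0.1263.
HOCl = 0.1263 × 7.1 ppm = 0.8967 ppm.

0.897 ppm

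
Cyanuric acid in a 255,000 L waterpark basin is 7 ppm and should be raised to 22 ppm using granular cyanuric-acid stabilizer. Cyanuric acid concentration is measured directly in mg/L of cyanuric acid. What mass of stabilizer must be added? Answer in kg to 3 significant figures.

CYA to add: (22 − 7) = 15 mg/L × 255,000 L = 3825 g cyanuric acid.

3.83 kg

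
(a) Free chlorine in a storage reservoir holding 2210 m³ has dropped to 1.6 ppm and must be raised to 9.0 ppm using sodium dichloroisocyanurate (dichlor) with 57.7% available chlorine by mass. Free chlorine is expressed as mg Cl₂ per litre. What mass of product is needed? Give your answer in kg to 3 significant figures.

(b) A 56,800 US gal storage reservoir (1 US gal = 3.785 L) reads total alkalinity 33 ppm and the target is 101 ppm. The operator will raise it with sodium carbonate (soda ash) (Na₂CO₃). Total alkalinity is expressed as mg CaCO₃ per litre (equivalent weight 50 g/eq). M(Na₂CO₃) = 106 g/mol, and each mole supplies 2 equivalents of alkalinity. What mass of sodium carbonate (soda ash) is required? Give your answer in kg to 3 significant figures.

(a) 28.3 kg; (b) 15.5 kg

(a) Volume: 2210 m³ = 2,210,000 L.
(a) Chlorine deficit: 9.0 − 1.6 = 7.4 ppm = 7.4 mg/L as Cl₂.
(a) Cl₂ equivalent needed: 7.4 mg/L × 2,210,000 L = 16,350,000 mg = 16,350 g.
(a) Product at 57.7% available chlorine: 16,350 / 0.577 = 28,340 g.

(b) Volume: 56,800 US gal × 3.785 L/gal = 214,988 L.
(b) Alkalinity to add: (101 − 33) = 68 mg/L as CaCO₃ × 214,988 L = 14,620 g as CaCO₃.
(b) Equivalents: 14,620 g ÷ 50 g/eq = 292.4 eq.
(b) Each mole of Na₂CO₃ supplies 2 eq, so 292.4 / 2 = 146.2 mol.
(b) Mass: 146.2 mol × 106 g/mol = 15,500 g.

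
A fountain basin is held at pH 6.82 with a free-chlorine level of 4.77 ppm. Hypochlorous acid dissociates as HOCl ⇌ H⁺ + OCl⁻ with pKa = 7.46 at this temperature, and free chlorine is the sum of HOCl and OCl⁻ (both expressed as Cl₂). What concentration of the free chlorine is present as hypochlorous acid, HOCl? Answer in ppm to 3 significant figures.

[OCl⁻]/[HOCl] = 10^(pH − pKa) = 10^(6.82 − 7.46) = 10^-0.64 = 0.2291.
Fraction as HOCl = 1 / (1 + 0.2291) = 0.8136.
HOCl = 0.8136 × 4.77 ppm = 3.881 ppm.

3.88 ppm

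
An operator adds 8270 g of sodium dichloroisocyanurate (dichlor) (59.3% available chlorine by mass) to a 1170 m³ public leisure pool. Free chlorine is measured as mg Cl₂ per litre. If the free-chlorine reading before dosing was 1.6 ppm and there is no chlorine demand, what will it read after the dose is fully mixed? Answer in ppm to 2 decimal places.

5.79 ppm

Volume: 1170 m³ = 1,170,000 L.
Available chlorine delivered: 8270 g × 0.593 = 4904 g as Cl₂.
Concentration rise: 4904 g / 1,170,000 L = 4.192 mg/L = 4.19 ppm.
Final FC: 1.6 + 4.19 = 5.79 ppm.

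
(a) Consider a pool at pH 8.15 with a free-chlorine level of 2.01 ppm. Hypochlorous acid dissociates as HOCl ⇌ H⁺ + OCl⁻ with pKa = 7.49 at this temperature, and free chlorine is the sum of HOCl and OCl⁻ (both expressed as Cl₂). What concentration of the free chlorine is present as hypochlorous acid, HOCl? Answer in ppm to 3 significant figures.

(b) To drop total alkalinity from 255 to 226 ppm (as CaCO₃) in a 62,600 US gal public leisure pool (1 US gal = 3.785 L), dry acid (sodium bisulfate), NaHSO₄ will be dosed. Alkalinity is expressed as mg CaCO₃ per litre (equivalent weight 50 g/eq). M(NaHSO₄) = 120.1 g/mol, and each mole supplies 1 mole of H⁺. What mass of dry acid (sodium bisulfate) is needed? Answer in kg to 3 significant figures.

(a) [OCl⁻]/[HOCl] = 10^(pH − pKa) = 10^(8.15 − 7.49) = 10^0.66 = 4.571.
(a) Fraction as HOCl = 1 / (1 + 4.571) = 0.1795.
(a) HOCl = 0.1795 × 2.01 ppm = 0.3608 ppm.

(b) Volume: 62,600 US gal × 3.785 L/gal = 236,941 L.
(b) Alkalinity to neutralize: (255 − 226) = 29 mg/L as CaCO₃ × 236,941 L = 6871 g as CaCO₃.
(b) Equivalents of H⁺ required: 6871 ÷ 50 g/eq = 137.4 eq = 137.4 mol NaHSO₄.
(b) Mass of NaHSO₄: 137.4 × 120.1 = 16,500 g.

(a) 0.361 ppm; (b) 16.5 kg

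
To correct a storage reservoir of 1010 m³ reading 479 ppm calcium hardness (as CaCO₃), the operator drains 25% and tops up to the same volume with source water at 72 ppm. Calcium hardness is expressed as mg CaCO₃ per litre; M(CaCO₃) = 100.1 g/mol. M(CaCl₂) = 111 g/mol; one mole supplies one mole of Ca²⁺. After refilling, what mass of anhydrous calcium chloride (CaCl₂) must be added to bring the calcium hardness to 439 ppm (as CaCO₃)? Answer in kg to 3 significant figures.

Volume: 1010 m³ = 1,010,000 L.
After draining 25% and refilling: 479 × 0.75 + 72 × 0.25 = 377.25 ppm.
Deficit to target: 439 − 377.25 = 61.75 mg/L.
As CaCO₃: 61.75 mg/L × 1,010,000 L = 62,370 g; ÷ 100.1 = 623.1 mol Ca²⁺.
Mass: 623.1 × 111 = 69,160 g.

69.2 kg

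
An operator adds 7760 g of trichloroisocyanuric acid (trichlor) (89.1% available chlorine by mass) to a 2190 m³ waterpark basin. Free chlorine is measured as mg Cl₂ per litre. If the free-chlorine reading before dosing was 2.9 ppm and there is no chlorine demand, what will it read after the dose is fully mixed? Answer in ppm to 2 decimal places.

Volume: 2190 m³ = 2,190,000 L.
Available chlorine delivered: 7760 g × 0.891 = 6914 g as Cl₂.
Concentration rise: 6914 g / 2,190,000 L = 3.157 mg/L = 3.16 ppm.
Final FC: 2.9 + 3.16 = 6.06 ppm.

6.06 ppm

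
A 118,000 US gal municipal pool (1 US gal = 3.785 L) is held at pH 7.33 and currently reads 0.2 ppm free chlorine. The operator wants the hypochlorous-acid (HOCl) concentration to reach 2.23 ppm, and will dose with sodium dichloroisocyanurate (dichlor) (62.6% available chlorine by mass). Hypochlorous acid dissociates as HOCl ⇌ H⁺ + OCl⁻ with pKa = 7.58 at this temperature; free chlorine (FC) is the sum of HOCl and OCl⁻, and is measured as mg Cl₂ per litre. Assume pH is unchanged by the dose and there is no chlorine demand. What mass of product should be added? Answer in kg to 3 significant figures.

Volume: 118,000 US gal × 3.785 L/gal = 446,630 L.
[OCl⁻]/[HOCl] = 10^(pH − pKa) = 10^(7.33 − 7.58) = 0.5623; fraction as HOCl = 1/(1 + 0.5623) = 0.6401.
Free chlorine required for 2.23 ppm HOCl: 2.23 / 0.6401 = 3.484 ppm.
FC to add: 3.484 − 0.2 = 3.284 mg/L as Cl₂.
Cl₂ equivalent: 3.284 mg/L × 446,630 L = 1467 g.
Product at 62.6% available Cl: 1467 / 0.626 = 2343 g.

2.34 kg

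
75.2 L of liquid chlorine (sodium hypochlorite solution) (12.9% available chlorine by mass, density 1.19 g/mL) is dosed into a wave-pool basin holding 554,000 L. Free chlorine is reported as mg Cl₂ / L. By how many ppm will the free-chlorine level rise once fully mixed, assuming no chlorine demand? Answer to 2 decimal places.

20.84 ppm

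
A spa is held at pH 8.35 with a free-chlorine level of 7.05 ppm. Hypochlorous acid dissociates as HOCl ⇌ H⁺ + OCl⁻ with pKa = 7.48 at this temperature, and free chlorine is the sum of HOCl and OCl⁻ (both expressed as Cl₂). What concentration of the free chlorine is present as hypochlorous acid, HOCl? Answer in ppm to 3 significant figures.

0.838 ppm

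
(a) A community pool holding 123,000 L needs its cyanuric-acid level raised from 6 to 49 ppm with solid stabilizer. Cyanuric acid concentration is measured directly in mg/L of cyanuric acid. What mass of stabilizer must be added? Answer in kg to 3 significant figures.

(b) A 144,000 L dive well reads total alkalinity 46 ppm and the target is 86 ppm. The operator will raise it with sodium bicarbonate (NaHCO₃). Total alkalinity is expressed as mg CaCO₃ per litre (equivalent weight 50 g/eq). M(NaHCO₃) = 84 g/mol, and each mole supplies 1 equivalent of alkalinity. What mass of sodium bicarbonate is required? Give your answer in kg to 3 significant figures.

(a) 5.29 kg; (b) 9.68 kg

(a) CYA to add: (49 − 6) = 43 mg/L × 123,000 L = 5289 g cyanuric acid.

(b) Alkalinity to add: (86 − 46) = 40 mg/L as CaCO₃ × 144,000 L = 5760 g as CaCO₃.
(b) Equivalents: 5760 g ÷ 50 g/eq = 115.2 eq.
(b) NaHCO₃ supplies 1 eq per mole → 115.2 mol.
(b) Mass: 115.2 mol × 84 g/mol = 9677 g.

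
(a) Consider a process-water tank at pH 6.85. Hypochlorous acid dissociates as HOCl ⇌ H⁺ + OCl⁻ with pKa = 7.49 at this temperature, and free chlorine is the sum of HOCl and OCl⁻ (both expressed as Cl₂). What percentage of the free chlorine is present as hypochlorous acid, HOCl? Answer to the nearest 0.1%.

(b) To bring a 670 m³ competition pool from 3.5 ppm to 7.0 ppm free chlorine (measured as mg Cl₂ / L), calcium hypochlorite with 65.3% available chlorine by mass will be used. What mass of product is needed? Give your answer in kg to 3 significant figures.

(a) 81.4%; (b) 3.59 kg

(a) [OCl⁻]/[HOCl] = 10^(pH − pKa) = 10^(6.85 − 7.49) = 10^-0.64 = 0.2291.
(a) Fraction as HOCl = 1 / (1 + 0.2291) = 0.8136.

(b) Volume: 670 m³ = 670,000 L.
(b) Chlorine deficit: 7.0 − 3.5 = 3.5 ppm = 3.5 mg/L as Cl₂.
(b) Cl₂ equivalent needed: 3.5 mg/L × 670,000 L = 2,345,000 mg = 2345 g.
(b) Product at 65.3% available chlorine: 2345 / 0.653 = 3591 g.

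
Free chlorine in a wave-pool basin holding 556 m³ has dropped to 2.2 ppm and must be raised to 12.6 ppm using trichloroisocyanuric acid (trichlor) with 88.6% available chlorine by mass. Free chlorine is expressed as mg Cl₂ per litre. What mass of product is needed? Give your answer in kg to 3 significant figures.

Volume: 556 m³ = 556,000 L.
Chlorine deficit: 12.6 − 2.2 = 10.4 ppm = 10.4 mg/L as Cl₂.
Cl₂ equivalent needed: 10.4 mg/L × 556,000 L = 5,782,000 mg = 5782 g.
Product at 88.6% available chlorine: 5782 / 0.886 = 6526 g.

6.53 kg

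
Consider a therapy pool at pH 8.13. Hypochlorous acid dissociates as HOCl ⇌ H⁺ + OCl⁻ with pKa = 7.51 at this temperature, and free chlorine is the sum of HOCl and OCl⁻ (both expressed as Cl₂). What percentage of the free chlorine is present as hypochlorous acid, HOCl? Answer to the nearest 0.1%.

19.3%

[OCl⁻]/[HOCl] = 10^(pH − pKa) = 10^(8.13 − 7.51) = 10^0.62 = 4.169.
Fraction as HOCl = 1 / (1 + 4.169) = 0.1935.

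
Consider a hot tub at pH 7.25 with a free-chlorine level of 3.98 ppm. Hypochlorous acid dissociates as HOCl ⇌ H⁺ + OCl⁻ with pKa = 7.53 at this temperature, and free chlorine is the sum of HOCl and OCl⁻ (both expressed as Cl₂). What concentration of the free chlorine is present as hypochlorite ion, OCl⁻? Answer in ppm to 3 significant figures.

[OCl⁻]/[HOCl] = 10^(pH − pKa) = 10^(7.25 − 7.53) = 10^-0.28 = 0.5248.
Fraction as HOCl = 1 / (1 + 0.5248) = 0.6558.
OCl⁻ = (1 − 0.6558) × 3.98 ppm = 1.37 ppm.

1.37 ppm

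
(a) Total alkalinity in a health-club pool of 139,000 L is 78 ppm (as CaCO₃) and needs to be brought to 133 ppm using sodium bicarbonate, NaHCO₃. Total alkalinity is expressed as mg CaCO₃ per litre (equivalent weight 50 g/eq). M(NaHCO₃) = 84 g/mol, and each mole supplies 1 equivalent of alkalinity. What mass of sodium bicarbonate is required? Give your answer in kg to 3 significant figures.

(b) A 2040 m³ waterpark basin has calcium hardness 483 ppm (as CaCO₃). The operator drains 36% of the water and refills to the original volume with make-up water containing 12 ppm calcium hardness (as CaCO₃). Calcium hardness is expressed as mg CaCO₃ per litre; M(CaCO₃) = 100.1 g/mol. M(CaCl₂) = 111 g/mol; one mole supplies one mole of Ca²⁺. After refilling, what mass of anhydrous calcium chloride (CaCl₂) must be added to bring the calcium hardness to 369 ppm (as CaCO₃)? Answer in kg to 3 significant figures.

(a) Alkalinity to add: (133 − 78) = 55 mg/L as CaCO₃ × 139,000 L = 7645 g as CaCO₃.
(a) Equivalents: 7645 g ÷ 50 g/eq = 152.9 eq.
(a) NaHCO₃ supplies 1 eq per mole → 152.9 mol.
(a) Mass: 152.9 mol × 84 g/mol = 12,840 g.

(b) Volume: 2040 m³ = 2,040,000 L.
(b) After draining 36% and refilling: 483 × 0.64 + 12 × 0.36 = 313.44 ppm.
(b) Deficit to target: 369 − 313.44 = 55.56 mg/L.
(b) As CaCO₃: 55.56 mg/L × 2,040,000 L = 113,300 g; ÷ 100.1 = 1132 mol Ca²⁺.
(b) Mass: 1132 × 111 = 125,700 g.

(a) 12.8 kg; (b) 126 kg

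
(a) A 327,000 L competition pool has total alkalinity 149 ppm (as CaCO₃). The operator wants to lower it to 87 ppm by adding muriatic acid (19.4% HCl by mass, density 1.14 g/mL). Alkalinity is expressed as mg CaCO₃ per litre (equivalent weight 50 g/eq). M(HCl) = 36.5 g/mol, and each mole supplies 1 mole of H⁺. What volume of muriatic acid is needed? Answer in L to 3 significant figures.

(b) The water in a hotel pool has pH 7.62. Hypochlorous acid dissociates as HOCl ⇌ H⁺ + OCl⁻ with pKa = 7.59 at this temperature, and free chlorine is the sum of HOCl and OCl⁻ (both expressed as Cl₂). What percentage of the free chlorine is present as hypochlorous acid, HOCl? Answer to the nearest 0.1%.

(a) 66.9 L; (b) 48.3%

(a) Alkalinity to neutralize: (149 − 87) = 62 mg/L as CaCO₃ × 327,000 L = 20,270 g as CaCO₃.
(a) Equivalents of H⁺ required: 20,270 ÷ 50 g/eq = 405.5 eq = 405.5 mol HCl.
(a) Mass of HCl: 405.5 × 36.5 = 14,800 g.
(a) Mass of 19.4% solution: 14,800 / 0.194 = 76,290 g.
(a) Volume: 76,290 g ÷ 1.14 g/mL = 66,920 mL.

(b) [OCl⁻]/[HOCl] = 10^(pH − pKa) = 10^(7.62 − 7.59) = 10^0.03 = 1.072.
(b) Fraction as HOCl = 1 / (1 + 1.072) = 0.4827.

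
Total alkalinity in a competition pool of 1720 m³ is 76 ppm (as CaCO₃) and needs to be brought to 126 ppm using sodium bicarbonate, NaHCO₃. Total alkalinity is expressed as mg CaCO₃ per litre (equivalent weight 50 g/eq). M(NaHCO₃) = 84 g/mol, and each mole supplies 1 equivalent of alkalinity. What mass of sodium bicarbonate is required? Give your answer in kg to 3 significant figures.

Volume: 1720 m³ = 1,720,000 L.
Alkalinity to add: (126 − 76) = 50 mg/L as CaCO₃ × 1,720,000 L = 86,000 g as CaCO₃.
Equivalents: 86,000 g ÷ 50 g/eq = 1720 eq.
NaHCO₃ supplies 1 eq per mole → 1720 mol.
Mass: 1720 mol × 84 g/mol = 144,500 g.

144 kg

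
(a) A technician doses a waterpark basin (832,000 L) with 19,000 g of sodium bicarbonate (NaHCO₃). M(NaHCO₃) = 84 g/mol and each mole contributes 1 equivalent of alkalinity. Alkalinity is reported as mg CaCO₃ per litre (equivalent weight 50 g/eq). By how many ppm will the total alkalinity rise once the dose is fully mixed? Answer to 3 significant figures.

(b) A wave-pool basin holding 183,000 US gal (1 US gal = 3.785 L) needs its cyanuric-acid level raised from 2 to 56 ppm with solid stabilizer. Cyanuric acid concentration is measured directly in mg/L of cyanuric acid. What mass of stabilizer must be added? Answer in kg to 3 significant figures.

(a) Moles of NaHCO₃: 19,000 g ÷ 84 g/mol = 226.2 mol → 226.2 eq of alkalinity.
(a) As CaCO₃: 226.2 eq × 50 g/eq = 11,310 g.
(a) Rise: 11,310 g / 832,000 L × 1000 = 13.59 mg/L.

(b) Volume: 183,000 US gal × 3.785 L/gal = 692,655 L.
(b) CYA to add: (56 − 2) = 54 mg/L × 692,655 L = 37,400 g cyanuric acid.

(a) 13.6 ppm; (b) 37.4 kg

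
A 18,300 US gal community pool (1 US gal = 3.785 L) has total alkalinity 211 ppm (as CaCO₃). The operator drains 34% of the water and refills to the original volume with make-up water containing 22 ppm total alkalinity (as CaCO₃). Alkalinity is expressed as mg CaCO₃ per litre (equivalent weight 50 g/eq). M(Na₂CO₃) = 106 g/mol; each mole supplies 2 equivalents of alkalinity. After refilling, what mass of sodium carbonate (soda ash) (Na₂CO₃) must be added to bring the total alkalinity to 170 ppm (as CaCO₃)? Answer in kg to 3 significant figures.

1.71 kg

Volume: 18,300 US gal × 3.785 L/gal = 69,266 L.
After draining 34% and refilling: 211 × 0.66 + 22 × 0.34 = 146.74 ppm.
Deficit to target: 170 − 146.74 = 23.26 mg/L.
As CaCO₃: 23.26 mg/L × 69,266 L = 1611 g; ÷ 50 g/eq ÷ 2 = 16.11 mol Na₂CO₃.
Mass: 16.11 × 106 = 1708 g.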